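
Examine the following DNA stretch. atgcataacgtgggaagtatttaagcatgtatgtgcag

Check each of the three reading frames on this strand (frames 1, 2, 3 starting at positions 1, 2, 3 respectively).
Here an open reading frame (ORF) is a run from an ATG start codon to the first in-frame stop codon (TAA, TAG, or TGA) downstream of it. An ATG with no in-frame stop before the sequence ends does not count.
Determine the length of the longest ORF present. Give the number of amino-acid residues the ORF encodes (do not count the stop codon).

Frame 1: ATG CAT AAC GTG GGA AGT ATT TAA GCA TGT ATG TGC — ATG at 1, stop TAA at 22 → 24 nt.
Frame 2: TGC ATA ACG TGG GAA GTA TTT AAG CAT GTA TGT GCA — no ATG→stop ORF.
Frame 3: GCA TAA CGT GGG AAG TAT TTA AGC ATG TAT GTG CAG — no ATG→stop ORF.
Longest: frame 1, positions 1–24, 24 nt = 8 codons = 7 aa. → 7 amino acids.

7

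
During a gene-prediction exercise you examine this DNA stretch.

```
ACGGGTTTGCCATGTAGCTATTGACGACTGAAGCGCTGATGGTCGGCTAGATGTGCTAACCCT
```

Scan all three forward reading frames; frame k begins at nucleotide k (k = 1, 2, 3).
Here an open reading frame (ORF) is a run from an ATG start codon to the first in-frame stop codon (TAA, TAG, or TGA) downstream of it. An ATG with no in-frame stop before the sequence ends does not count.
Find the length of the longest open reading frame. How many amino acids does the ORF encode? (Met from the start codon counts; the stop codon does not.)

3

Frame 1: ACG GGT TTG CCA TGT AGC TAT TGA CGA CTG AAG CGC TGA TGG TCG GCT AGA TGT GCT AAC CCT — no ATG→stop ORF.
Frame 2: CGG GTT TGC CAT GTA GCT ATT GAC GAC TGA AGC GCT GAT GGT CGG CTA GAT GTG CTA ACC — no ATG→stop ORF.
Frame 3: GGG TTT GCC ATG TAG CTA TTG ACG ACT GAA GCG CTG ATG GTC GGC TAG ATG TGC TAA CCC — ATG at 12, stop TAG at 15 → 6 nt; ATG at 39, stop TAG at 48 → 12 nt; ATG at 51, stop TAA at 57 → 9 nt.
Longest: frame 3, positions 39–50, 12 nt = 4 codons = 3 aa. → 3 amino acids.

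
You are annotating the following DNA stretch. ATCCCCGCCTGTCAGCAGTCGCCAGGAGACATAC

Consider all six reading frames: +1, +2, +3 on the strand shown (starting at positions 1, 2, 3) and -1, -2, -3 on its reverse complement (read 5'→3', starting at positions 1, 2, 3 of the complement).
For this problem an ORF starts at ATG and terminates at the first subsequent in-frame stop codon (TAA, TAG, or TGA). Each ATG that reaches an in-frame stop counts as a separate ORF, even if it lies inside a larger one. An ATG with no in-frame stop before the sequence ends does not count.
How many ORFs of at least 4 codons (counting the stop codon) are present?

1

Reverse complement (5'→3'): GTATGTCTCCTGGCGACTGCTGACAGGCGGGGAT
Frame +1: ATC CCC GCC TGT CAG CAG TCG CCA GGA GAC ATA — no ATG→stop ORF.
Frame +2: TCC CCG CCT GTC AGC AGT CGC CAG GAG ACA TAC — no ATG→stop ORF.
Frame +3: CCC CGC CTG TCA GCA GTC GCC AGG AGA CAT — no ATG→stop ORF.
Frame -1: GTA TGT CTC CTG GCG ACT GCT GAC AGG CGG GGA — no ATG→stop ORF.
Frame -2: TAT GTC TCC TGG CGA CTG CTG ACA GGC GGG GAT — no ATG→stop ORF.
Frame -3: ATG TCT CCT GGC GAC TGC TGA CAG GCG GGG — ATG at 3, stop TGA at 21 → 21 nt.
ORFs ≥ 4 codons: frame -3 3–23 (7 codons). Count = 1.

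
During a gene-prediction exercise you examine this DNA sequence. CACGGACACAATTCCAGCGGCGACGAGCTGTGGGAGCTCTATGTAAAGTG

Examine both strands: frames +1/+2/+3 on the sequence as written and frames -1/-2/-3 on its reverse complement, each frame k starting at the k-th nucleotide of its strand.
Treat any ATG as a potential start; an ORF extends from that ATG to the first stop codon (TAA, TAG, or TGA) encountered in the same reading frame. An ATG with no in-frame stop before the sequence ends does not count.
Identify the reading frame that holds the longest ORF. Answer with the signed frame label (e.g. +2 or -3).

Reverse complement (5'→3'): CACTTTACATAGAGCTCCCACAGCTCGTCGCCGCTGGAATTGTGTCCGTG
Frame +1: CAC GGA CAC AAT TCC AGC GGC GAC GAG CTG TGG GAG CTC TAT GTA AAG — no ATG→stop ORF.
Frame +2: ACG GAC ACA ATT CCA GCG GCG ACG AGC TGT GGG AGC TCT ATG TAA AGT — ATG at 41, stop TAA at 44 → 6 nt.
Frame +3: CGG ACA CAA TTC CAG CGG CGA CGA GCT GTG GGA GCT CTA TGT AAA GTG — no ATG→stop ORF.
Frame -1: CAC TTT ACA TAG AGC TCC CAC AGC TCG TCG CCG CTG GAA TTG TGT CCG — no ATG→stop ORF.
Frame -2: ACT TTA CAT AGA GCT CCC ACA GCT CGT CGC CGC TGG AAT TGT GTC CGT — no ATG→stop ORF.
Frame -3: CTT TAC ATA GAG CTC CCA CAG CTC GTC GCC GCT GGA ATT GTG TCC GTG — no ATG→stop ORF.
Longest ORF is 6 nt in frame +2 (positions 41–46).

+2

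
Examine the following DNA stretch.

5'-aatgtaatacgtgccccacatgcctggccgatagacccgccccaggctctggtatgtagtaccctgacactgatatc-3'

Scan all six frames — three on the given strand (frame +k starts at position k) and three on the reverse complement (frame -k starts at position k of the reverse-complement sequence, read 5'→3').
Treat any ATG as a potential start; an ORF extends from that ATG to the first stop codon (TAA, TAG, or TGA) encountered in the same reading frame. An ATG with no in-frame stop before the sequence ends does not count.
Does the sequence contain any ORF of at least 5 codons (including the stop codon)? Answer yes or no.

yes

Reverse complement (5'→3'): GATATCAGTGTCAGGGTACTACATACCAGAGCCTGGGGCGGGTCTATCGGCCAGGCATGTGGGGCACGTATTACATT
Frame +1: AAT GTA ATA CGT GCC CCA CAT GCC TGG CCG ATA GAC CCG CCC CAG GCT CTG GTA TGT AGT ACC CTG ACA CTG ATA — no ATG→stop ORF.
Frame +2: ATG TAA TAC GTG CCC CAC ATG CCT GGC CGA TAG ACC CGC CCC AGG CTC TGG TAT GTA GTA CCC TGA CAC TGA TAT — ATG at 2, stop TAA at 5 → 6 nt; ATG at 20, stop TAG at 32 → 15 nt.
Frame +3: TGT AAT ACG TGC CCC ACA TGC CTG GCC GAT AGA CCC GCC CCA GGC TCT GGT ATG TAG TAC CCT GAC ACT GAT ATC — ATG at 54, stop TAG at 57 → 6 nt.
Frame -1: GAT ATC AGT GTC AGG GTA CTA CAT ACC AGA GCC TGG GGC GGG TCT ATC GGC CAG GCA TGT GGG GCA CGT ATT ACA — no ATG→stop ORF.
Frame -2: ATA TCA GTG TCA GGG TAC TAC ATA CCA GAG CCT GGG GCG GGT CTA TCG GCC AGG CAT GTG GGG CAC GTA TTA CAT — no ATG→stop ORF.
Frame -3: TAT CAG TGT CAG GGT ACT ACA TAC CAG AGC CTG GGG CGG GTC TAT CGG CCA GGC ATG TGG GGC ACG TAT TAC ATT — no ATG→stop ORF.
Frame +2 has an ORF of 5 codons (positions 20–34) ≥ 5, so yes.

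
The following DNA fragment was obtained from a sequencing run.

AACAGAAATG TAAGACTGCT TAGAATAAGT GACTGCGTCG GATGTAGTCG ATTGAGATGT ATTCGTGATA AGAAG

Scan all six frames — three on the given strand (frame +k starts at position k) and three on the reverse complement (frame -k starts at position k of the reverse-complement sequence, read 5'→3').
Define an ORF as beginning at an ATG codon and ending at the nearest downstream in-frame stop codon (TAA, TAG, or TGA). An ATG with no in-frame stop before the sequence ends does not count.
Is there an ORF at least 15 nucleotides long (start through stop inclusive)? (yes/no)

Reverse complement (5'→3'): CTTCTTATCACGAATACATCTCAATCGACTACATCCGACGCAGTCACTTATTCTAAGCAGTCTTACATTTCTGTT
Frame +1: AAC AGA AAT GTA AGA CTG CTT AGA ATA AGT GAC TGC GTC GGA TGT AGT CGA TTG AGA TGT ATT CGT GAT AAG AAG — no ATG→stop ORF.
Frame +2: ACA GAA ATG TAA GAC TGC TTA GAA TAA GTG ACT GCG TCG GAT GTA GTC GAT TGA GAT GTA TTC GTG ATA AGA — ATG at 8, stop TAA at 11 → 6 nt.
Frame +3: CAG AAA TGT AAG ACT GCT TAG AAT AAG TGA CTG CGT CGG ATG TAG TCG ATT GAG ATG TAT TCG TGA TAA GAA — ATG at 42, stop TAG at 45 → 6 nt; ATG at 57, stop TGA at 66 → 12 nt.
Frame -1: CTT CTT ATC ACG AAT ACA TCT CAA TCG ACT ACA TCC GAC GCA GTC ACT TAT TCT AAG CAG TCT TAC ATT TCT GTT — no ATG→stop ORF.
Frame -2: TTC TTA TCA CGA ATA CAT CTC AAT CGA CTA CAT CCG ACG CAG TCA CTT ATT CTA AGC AGT CTT ACA TTT CTG — no ATG→stop ORF.
Frame -3: TCT TAT CAC GAA TAC ATC TCA ATC GAC TAC ATC CGA CGC AGT CAC TTA TTC TAA GCA GTC TTA CAT TTC TGT — no ATG→stop ORF.
Largest ORF found is 12 nucleotides < 15, so no.

no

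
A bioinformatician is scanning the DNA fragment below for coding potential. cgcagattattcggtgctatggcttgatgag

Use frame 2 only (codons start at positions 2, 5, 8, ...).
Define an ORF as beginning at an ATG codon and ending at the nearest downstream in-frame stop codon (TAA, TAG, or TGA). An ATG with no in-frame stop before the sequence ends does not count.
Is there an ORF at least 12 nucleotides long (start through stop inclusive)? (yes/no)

Frame 2: GCA GAT TAT TCG GTG CTA TGG CTT GAT GAG — no ATG→stop ORF.
Largest ORF found is 0 nucleotides < 12, so no.

no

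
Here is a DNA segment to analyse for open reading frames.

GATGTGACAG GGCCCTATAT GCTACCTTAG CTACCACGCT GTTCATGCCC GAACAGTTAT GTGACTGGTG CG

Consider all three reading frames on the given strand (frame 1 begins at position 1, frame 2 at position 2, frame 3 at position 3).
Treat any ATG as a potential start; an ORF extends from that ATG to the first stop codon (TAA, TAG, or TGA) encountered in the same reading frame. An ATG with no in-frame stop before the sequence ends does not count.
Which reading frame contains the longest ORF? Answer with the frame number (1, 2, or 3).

1

Frame 1: GAT GTG ACA GGG CCC TAT ATG CTA CCT TAG CTA CCA CGC TGT TCA TGC CCG AAC AGT TAT GTG ACT GGT GCG — ATG at 19, stop TAG at 28 → 12 nt.
Frame 2: ATG TGA CAG GGC CCT ATA TGC TAC CTT AGC TAC CAC GCT GTT CAT GCC CGA ACA GTT ATG TGA CTG GTG — ATG at 2, stop TGA at 5 → 6 nt; ATG at 59, stop TGA at 62 → 6 nt.
Frame 3: TGT GAC AGG GCC CTA TAT GCT ACC TTA GCT ACC ACG CTG TTC ATG CCC GAA CAG TTA TGT GAC TGG TGC — no ATG→stop ORF.
Longest ORF is 12 nt in frame 1 (positions 19–30).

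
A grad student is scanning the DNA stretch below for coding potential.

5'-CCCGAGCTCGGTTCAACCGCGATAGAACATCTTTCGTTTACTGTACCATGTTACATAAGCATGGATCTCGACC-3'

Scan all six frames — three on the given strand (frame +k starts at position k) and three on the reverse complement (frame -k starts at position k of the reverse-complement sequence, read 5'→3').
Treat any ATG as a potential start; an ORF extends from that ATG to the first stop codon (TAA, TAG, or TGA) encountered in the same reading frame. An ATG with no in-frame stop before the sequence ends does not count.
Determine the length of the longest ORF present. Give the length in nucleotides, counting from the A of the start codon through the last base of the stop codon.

Reverse complement (5'→3'): GGTCGAGATCCATGCTTATGTAACATGGTACAGTAAACGAAAGATGTTCTATCGCGGTTGAACCGAGCTCGGG
Frame +1: CCC GAG CTC GGT TCA ACC GCG ATA GAA CAT CTT TCG TTT ACT GTA CCA TGT TAC ATA AGC ATG GAT CTC GAC — no ATG→stop ORF.
Frame +2: CCG AGC TCG GTT CAA CCG CGA TAG AAC ATC TTT CGT TTA CTG TAC CAT GTT ACA TAA GCA TGG ATC TCG ACC — no ATG→stop ORF.
Frame +3: CGA GCT CGG TTC AAC CGC GAT AGA ACA TCT TTC GTT TAC TGT ACC ATG TTA CAT AAG CAT GGA TCT CGA — no ATG→stop ORF.
Frame -1: GGT CGA GAT CCA TGC TTA TGT AAC ATG GTA CAG TAA ACG AAA GAT GTT CTA TCG CGG TTG AAC CGA GCT CGG — ATG at 25, stop TAA at 34 → 12 nt.
Frame -2: GTC GAG ATC CAT GCT TAT GTA ACA TGG TAC AGT AAA CGA AAG ATG TTC TAT CGC GGT TGA ACC GAG CTC GGG — ATG at 44, stop TGA at 59 → 18 nt.
Frame -3: TCG AGA TCC ATG CTT ATG TAA CAT GGT ACA GTA AAC GAA AGA TGT TCT ATC GCG GTT GAA CCG AGC TCG — ATG at 12, stop TAA at 21 → 12 nt; ATG at 18, stop TAA at 21 → 6 nt.
Longest: frame -2, positions 44–61, 18 nt = 6 codons = 5 aa. → 18 nucleotides.

18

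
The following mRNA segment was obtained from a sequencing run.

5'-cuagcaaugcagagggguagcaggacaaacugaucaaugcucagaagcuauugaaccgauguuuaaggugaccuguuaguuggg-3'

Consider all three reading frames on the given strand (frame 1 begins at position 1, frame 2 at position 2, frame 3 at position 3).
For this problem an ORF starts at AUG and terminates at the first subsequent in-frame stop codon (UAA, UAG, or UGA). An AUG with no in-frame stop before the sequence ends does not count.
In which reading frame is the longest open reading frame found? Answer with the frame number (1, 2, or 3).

Frame 1: CUA GCA AUG CAG AGG GGU AGC AGG ACA AAC UGA UCA AUG CUC AGA AGC UAU UGA ACC GAU GUU UAA GGU GAC CUG UUA GUU GGG — AUG at 7, stop UGA at 31 → 27 nt; AUG at 37, stop UGA at 52 → 18 nt.
Frame 2: UAG CAA UGC AGA GGG GUA GCA GGA CAA ACU GAU CAA UGC UCA GAA GCU AUU GAA CCG AUG UUU AAG GUG ACC UGU UAG UUG — AUG at 59, stop UAG at 77 → 21 nt.
Frame 3: AGC AAU GCA GAG GGG UAG CAG GAC AAA CUG AUC AAU GCU CAG AAG CUA UUG AAC CGA UGU UUA AGG UGA CCU GUU AGU UGG — no AUG→stop ORF.
Longest ORF is 27 nt in frame 1 (positions 7–33).

1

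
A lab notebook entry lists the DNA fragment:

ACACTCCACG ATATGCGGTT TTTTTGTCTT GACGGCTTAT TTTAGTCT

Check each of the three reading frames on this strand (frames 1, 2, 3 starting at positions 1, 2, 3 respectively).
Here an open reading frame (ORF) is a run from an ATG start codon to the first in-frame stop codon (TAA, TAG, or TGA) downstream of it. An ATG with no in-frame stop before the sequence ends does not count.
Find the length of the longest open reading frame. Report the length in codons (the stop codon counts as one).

11

Frame 1: ACA CTC CAC GAT ATG CGG TTT TTT TGT CTT GAC GGC TTA TTT TAG TCT — ATG at 13, stop TAG at 43 → 33 nt.
Frame 2: CAC TCC ACG ATA TGC GGT TTT TTT GTC TTG ACG GCT TAT TTT AGT — no ATG→stop ORF.
Frame 3: ACT CCA CGA TAT GCG GTT TTT TTG TCT TGA CGG CTT ATT TTA GTC — no ATG→stop ORF.
Longest: frame 1, positions 13–45, 33 nt = 11 codons = 10 aa. → 11 codons.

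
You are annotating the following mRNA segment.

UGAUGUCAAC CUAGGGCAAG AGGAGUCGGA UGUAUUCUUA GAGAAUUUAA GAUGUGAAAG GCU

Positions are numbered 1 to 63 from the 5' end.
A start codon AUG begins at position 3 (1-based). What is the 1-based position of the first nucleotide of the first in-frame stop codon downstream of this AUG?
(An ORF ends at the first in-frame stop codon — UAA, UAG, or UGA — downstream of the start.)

Codons from position 3: AUG (3–5), UCA (6–8), ACC (9–11), UAG (12–14).
UAG is a stop codon; it begins at position 12.

12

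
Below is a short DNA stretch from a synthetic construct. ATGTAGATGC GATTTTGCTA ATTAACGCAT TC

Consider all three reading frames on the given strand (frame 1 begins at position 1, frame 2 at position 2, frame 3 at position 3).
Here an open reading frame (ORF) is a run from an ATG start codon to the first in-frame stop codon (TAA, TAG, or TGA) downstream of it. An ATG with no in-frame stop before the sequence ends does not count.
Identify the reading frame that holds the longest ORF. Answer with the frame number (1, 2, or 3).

Frame 1: ATG TAG ATG CGA TTT TGC TAA TTA ACG CAT — ATG at 1, stop TAG at 4 → 6 nt; ATG at 7, stop TAA at 19 → 15 nt.
Frame 2: TGT AGA TGC GAT TTT GCT AAT TAA CGC ATT — no ATG→stop ORF.
Frame 3: GTA GAT GCG ATT TTG CTA ATT AAC GCA TTC — no ATG→stop ORF.
Longest ORF is 15 nt in frame 1 (positions 7–21).

1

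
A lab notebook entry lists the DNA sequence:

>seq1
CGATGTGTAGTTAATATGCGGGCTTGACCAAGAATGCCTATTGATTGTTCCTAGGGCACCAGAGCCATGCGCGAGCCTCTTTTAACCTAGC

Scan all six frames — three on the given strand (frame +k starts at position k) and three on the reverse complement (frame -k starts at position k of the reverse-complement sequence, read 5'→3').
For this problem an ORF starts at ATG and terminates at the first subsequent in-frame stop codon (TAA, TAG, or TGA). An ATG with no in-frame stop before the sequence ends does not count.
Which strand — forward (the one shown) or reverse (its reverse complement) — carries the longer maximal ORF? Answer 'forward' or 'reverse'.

Reverse complement (5'→3'): GCTAGGTTAAAAGAGGCTCGCGCATGGCTCTGGTGCCCTAGGAACAATCAATAGGCATTCTTGGTCAAGCCCGCATATTAACTACACATCG
Frame +1: CGA TGT GTA GTT AAT ATG CGG GCT TGA CCA AGA ATG CCT ATT GAT TGT TCC TAG GGC ACC AGA GCC ATG CGC GAG CCT CTT TTA ACC TAG — ATG at 16, stop TGA at 25 → 12 nt; ATG at 34, stop TAG at 52 → 21 nt; ATG at 67, stop TAG at 88 → 24 nt.
Frame +2: GAT GTG TAG TTA ATA TGC GGG CTT GAC CAA GAA TGC CTA TTG ATT GTT CCT AGG GCA CCA GAG CCA TGC GCG AGC CTC TTT TAA CCT AGC — no ATG→stop ORF.
Frame +3: ATG TGT AGT TAA TAT GCG GGC TTG ACC AAG AAT GCC TAT TGA TTG TTC CTA GGG CAC CAG AGC CAT GCG CGA GCC TCT TTT AAC CTA — ATG at 3, stop TAA at 12 → 12 nt.
Frame -1: GCT AGG TTA AAA GAG GCT CGC GCA TGG CTC TGG TGC CCT AGG AAC AAT CAA TAG GCA TTC TTG GTC AAG CCC GCA TAT TAA CTA CAC ATC — no ATG→stop ORF.
Frame -2: CTA GGT TAA AAG AGG CTC GCG CAT GGC TCT GGT GCC CTA GGA ACA ATC AAT AGG CAT TCT TGG TCA AGC CCG CAT ATT AAC TAC ACA TCG — no ATG→stop ORF.
Frame -3: TAG GTT AAA AGA GGC TCG CGC ATG GCT CTG GTG CCC TAG GAA CAA TCA ATA GGC ATT CTT GGT CAA GCC CGC ATA TTA ACT ACA CAT — ATG at 24, stop TAG at 39 → 18 nt.
Forward-strand max 24 nt; reverse-strand max 18 nt. The forward strand has the longer ORF.

forward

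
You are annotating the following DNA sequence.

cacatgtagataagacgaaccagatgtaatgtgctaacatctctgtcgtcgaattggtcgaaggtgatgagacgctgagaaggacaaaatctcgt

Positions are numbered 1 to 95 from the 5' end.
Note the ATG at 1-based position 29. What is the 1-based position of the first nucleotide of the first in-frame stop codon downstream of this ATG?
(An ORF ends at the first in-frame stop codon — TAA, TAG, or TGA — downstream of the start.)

35

Codons from position 29: ATG (29–31), TGC (32–34), TAA (35–37).
TAA is a stop codon; it begins at position 35.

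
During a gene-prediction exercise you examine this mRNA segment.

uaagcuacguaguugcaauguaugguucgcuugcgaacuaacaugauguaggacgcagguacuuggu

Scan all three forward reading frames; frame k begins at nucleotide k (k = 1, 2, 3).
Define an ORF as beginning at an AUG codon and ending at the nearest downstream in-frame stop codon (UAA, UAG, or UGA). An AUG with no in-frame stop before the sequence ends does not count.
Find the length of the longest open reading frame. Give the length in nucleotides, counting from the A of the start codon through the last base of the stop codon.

Frame 1: UAA GCU ACG UAG UUG CAA UGU AUG GUU CGC UUG CGA ACU AAC AUG AUG UAG GAC GCA GGU ACU UGG — AUG at 22, stop UAG at 49 → 30 nt; AUG at 43, stop UAG at 49 → 9 nt; AUG at 46, stop UAG at 49 → 6 nt.
Frame 2: AAG CUA CGU AGU UGC AAU GUA UGG UUC GCU UGC GAA CUA ACA UGA UGU AGG ACG CAG GUA CUU GGU — no AUG→stop ORF.
Frame 3: AGC UAC GUA GUU GCA AUG UAU GGU UCG CUU GCG AAC UAA CAU GAU GUA GGA CGC AGG UAC UUG — AUG at 18, stop UAA at 39 → 24 nt.
Longest: frame 1, positions 22–51, 30 nt = 10 codons = 9 aa. → 30 nucleotides.

30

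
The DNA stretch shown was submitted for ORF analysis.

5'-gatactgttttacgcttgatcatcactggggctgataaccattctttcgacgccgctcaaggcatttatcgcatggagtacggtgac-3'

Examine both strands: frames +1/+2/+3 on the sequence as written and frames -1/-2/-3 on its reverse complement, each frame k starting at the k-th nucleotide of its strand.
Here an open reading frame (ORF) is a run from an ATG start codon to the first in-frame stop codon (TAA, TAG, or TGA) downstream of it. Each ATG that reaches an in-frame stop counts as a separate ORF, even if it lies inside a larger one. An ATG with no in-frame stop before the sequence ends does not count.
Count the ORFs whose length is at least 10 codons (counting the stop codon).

Reverse complement (5'→3'): GTCACCGTACTCCATGCGATAAATGCCTTGAGCGGCGTCGAAAGAATGGTTATCAGCCCCAGTGATGATCAAGCGTAAAACAGTATC
Frame +1: GAT ACT GTT TTA CGC TTG ATC ATC ACT GGG GCT GAT AAC CAT TCT TTC GAC GCC GCT CAA GGC ATT TAT CGC ATG GAG TAC GGT GAC — no ATG→stop ORF.
Frame +2: ATA CTG TTT TAC GCT TGA TCA TCA CTG GGG CTG ATA ACC ATT CTT TCG ACG CCG CTC AAG GCA TTT ATC GCA TGG AGT ACG GTG — no ATG→stop ORF.
Frame +3: TAC TGT TTT ACG CTT GAT CAT CAC TGG GGC TGA TAA CCA TTC TTT CGA CGC CGC TCA AGG CAT TTA TCG CAT GGA GTA CGG TGA — no ATG→stop ORF.
Frame -1: GTC ACC GTA CTC CAT GCG ATA AAT GCC TTG AGC GGC GTC GAA AGA ATG GTT ATC AGC CCC AGT GAT GAT CAA GCG TAA AAC AGT ATC — ATG at 46, stop TAA at 76 → 33 nt.
Frame -2: TCA CCG TAC TCC ATG CGA TAA ATG CCT TGA GCG GCG TCG AAA GAA TGG TTA TCA GCC CCA GTG ATG ATC AAG CGT AAA ACA GTA — ATG at 14, stop TAA at 20 → 9 nt; ATG at 23, stop TGA at 29 → 9 nt.
Frame -3: CAC CGT ACT CCA TGC GAT AAA TGC CTT GAG CGG CGT CGA AAG AAT GGT TAT CAG CCC CAG TGA TGA TCA AGC GTA AAA CAG TAT — no ATG→stop ORF.
ORFs ≥ 10 codons: frame -1 46–78 (11 codons). Count = 1.

1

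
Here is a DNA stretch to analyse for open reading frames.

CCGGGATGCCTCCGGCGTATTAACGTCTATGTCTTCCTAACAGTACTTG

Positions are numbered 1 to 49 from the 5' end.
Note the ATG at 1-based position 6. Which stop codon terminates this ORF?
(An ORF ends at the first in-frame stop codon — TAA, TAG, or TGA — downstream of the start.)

TAA

Codons from position 6: ATG (6–8), CCT (9–11), CCG (12–14), GCG (15–17), TAT (18–20), TAA (21–23).
The first in-frame stop codon is TAA.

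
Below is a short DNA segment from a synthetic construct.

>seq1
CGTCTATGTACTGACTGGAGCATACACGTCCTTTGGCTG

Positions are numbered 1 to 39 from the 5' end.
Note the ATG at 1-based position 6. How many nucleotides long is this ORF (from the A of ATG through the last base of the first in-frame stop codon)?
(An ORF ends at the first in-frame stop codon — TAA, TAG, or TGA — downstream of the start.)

Codons from position 6: ATG (6–8), TAC (9–11), TGA (12–14).
TGA is the first in-frame stop; ORF spans 6–14, 9 nucleotides.

9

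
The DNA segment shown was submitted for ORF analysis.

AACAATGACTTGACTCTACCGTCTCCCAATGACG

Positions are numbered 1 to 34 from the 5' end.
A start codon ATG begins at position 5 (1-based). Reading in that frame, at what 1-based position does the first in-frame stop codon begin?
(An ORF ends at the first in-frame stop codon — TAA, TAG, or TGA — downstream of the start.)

Codons from position 5: ATG (5–7), ACT (8–10), TGA (11–13).
TGA is a stop codon; it begins at position 11.

11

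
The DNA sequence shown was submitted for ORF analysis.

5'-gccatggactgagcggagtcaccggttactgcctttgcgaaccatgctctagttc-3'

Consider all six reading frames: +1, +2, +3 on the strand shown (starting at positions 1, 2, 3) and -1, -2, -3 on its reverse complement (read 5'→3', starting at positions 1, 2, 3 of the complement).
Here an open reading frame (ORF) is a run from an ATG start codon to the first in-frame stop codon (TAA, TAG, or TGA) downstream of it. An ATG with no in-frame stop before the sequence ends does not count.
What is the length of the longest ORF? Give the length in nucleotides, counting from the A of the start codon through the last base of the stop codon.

Reverse complement (5'→3'): GAACTAGAGCATGGTTCGCAAAGGCAGTAACCGGTGACTCCGCTCAGTCCATGGC
Frame +1: GCC ATG GAC TGA GCG GAG TCA CCG GTT ACT GCC TTT GCG AAC CAT GCT CTA GTT — ATG at 4, stop TGA at 10 → 9 nt.
Frame +2: CCA TGG ACT GAG CGG AGT CAC CGG TTA CTG CCT TTG CGA ACC ATG CTC TAG TTC — ATG at 44, stop TAG at 50 → 9 nt.
Frame +3: CAT GGA CTG AGC GGA GTC ACC GGT TAC TGC CTT TGC GAA CCA TGC TCT AGT — no ATG→stop ORF.
Frame -1: GAA CTA GAG CAT GGT TCG CAA AGG CAG TAA CCG GTG ACT CCG CTC AGT CCA TGG — no ATG→stop ORF.
Frame -2: AAC TAG AGC ATG GTT CGC AAA GGC AGT AAC CGG TGA CTC CGC TCA GTC CAT GGC — ATG at 11, stop TGA at 35 → 27 nt.
Frame -3: ACT AGA GCA TGG TTC GCA AAG GCA GTA ACC GGT GAC TCC GCT CAG TCC ATG — no ATG→stop ORF.
Longest: frame -2, positions 11–37, 27 nt = 9 codons = 8 aa. → 27 nucleotides.

27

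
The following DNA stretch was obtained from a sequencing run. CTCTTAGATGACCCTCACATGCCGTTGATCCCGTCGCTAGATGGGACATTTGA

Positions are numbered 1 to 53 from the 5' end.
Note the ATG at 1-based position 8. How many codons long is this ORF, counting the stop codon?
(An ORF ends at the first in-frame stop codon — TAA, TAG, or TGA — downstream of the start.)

7

Codons from position 8: ATG (8–10), ACC (11–13), CTC (14–16), ACA (17–19), TGC (20–22), CGT (23–25), TGA (26–28).
TGA is the first in-frame stop; that's 7 codons including the stop.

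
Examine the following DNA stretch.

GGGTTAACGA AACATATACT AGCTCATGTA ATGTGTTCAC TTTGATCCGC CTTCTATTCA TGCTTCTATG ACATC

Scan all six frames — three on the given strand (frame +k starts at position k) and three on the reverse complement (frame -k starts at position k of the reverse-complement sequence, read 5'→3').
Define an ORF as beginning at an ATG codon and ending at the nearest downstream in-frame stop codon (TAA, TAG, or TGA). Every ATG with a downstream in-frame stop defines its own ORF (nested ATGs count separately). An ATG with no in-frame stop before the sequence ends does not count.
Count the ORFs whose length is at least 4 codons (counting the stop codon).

Reverse complement (5'→3'): GATGTCATAGAAGCATGAATAGAAGGCGGATCAAAGTGAACACATTACATGAGCTAGTATATGTTTCGTTAACCC
Frame +1: GGG TTA ACG AAA CAT ATA CTA GCT CAT GTA ATG TGT TCA CTT TGA TCC GCC TTC TAT TCA TGC TTC TAT GAC ATC — ATG at 31, stop TGA at 43 → 15 nt.
Frame +2: GGT TAA CGA AAC ATA TAC TAG CTC ATG TAA TGT GTT CAC TTT GAT CCG CCT TCT ATT CAT GCT TCT ATG ACA — ATG at 26, stop TAA at 29 → 6 nt.
Frame +3: GTT AAC GAA ACA TAT ACT AGC TCA TGT AAT GTG TTC ACT TTG ATC CGC CTT CTA TTC ATG CTT CTA TGA CAT — ATG at 60, stop TGA at 69 → 12 nt.
Frame -1: GAT GTC ATA GAA GCA TGA ATA GAA GGC GGA TCA AAG TGA ACA CAT TAC ATG AGC TAG TAT ATG TTT CGT TAA CCC — ATG at 49, stop TAG at 55 → 9 nt; ATG at 61, stop TAA at 70 → 12 nt.
Frame -2: ATG TCA TAG AAG CAT GAA TAG AAG GCG GAT CAA AGT GAA CAC ATT ACA TGA GCT AGT ATA TGT TTC GTT AAC — ATG at 2, stop TAG at 8 → 9 nt.
Frame -3: TGT CAT AGA AGC ATG AAT AGA AGG CGG ATC AAA GTG AAC ACA TTA CAT GAG CTA GTA TAT GTT TCG TTA ACC — no ATG→stop ORF.
ORFs ≥ 4 codons: frame +1 31–45 (5 codons), frame +3 60–71 (4 codons), frame -1 61–72 (4 codons). Count = 3.

3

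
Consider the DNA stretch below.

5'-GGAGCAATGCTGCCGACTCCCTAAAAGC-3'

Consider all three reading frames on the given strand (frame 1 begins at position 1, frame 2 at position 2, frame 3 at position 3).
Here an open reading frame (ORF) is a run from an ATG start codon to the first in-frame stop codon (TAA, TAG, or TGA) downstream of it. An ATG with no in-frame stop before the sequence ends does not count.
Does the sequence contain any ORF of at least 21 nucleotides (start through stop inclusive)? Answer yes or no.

no

Frame 1: GGA GCA ATG CTG CCG ACT CCC TAA AAG — ATG at 7, stop TAA at 22 → 18 nt.
Frame 2: GAG CAA TGC TGC CGA CTC CCT AAA AGC — no ATG→stop ORF.
Frame 3: AGC AAT GCT GCC GAC TCC CTA AAA — no ATG→stop ORF.
Largest ORF found is 18 nucleotides < 21, so no.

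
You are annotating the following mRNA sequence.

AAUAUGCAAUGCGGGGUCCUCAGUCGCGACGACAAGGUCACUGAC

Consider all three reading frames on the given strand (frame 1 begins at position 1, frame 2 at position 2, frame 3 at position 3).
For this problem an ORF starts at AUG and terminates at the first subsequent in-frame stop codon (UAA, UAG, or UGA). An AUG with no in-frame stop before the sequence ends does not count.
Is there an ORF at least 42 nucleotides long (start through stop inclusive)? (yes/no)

no

Frame 1: AAU AUG CAA UGC GGG GUC CUC AGU CGC GAC GAC AAG GUC ACU GAC — no AUG→stop ORF.
Frame 2: AUA UGC AAU GCG GGG UCC UCA GUC GCG ACG ACA AGG UCA CUG — no AUG→stop ORF.
Frame 3: UAU GCA AUG CGG GGU CCU CAG UCG CGA CGA CAA GGU CAC UGA — AUG at 9, stop UGA at 42 → 36 nt.
Largest ORF found is 36 nucleotides < 42, so no.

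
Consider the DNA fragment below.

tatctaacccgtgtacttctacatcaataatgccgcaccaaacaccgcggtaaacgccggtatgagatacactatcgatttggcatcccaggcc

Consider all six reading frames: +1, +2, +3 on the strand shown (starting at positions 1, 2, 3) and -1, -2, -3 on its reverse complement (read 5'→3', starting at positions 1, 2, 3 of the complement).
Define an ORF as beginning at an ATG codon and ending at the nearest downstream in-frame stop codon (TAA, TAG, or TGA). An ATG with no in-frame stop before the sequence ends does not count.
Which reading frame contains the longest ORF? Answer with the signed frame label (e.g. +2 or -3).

+3

Reverse complement (5'→3'): GGCCTGGGATGCCAAATCGATAGTGTATCTCATACCGGCGTTTACCGCGGTGTTTGGTGCGGCATTATTGATGTAGAAGTACACGGGTTAGATA
Frame +1: TAT CTA ACC CGT GTA CTT CTA CAT CAA TAA TGC CGC ACC AAA CAC CGC GGT AAA CGC CGG TAT GAG ATA CAC TAT CGA TTT GGC ATC CCA GGC — no ATG→stop ORF.
Frame +2: ATC TAA CCC GTG TAC TTC TAC ATC AAT AAT GCC GCA CCA AAC ACC GCG GTA AAC GCC GGT ATG AGA TAC ACT ATC GAT TTG GCA TCC CAG GCC — no ATG→stop ORF.
Frame +3: TCT AAC CCG TGT ACT TCT ACA TCA ATA ATG CCG CAC CAA ACA CCG CGG TAA ACG CCG GTA TGA GAT ACA CTA TCG ATT TGG CAT CCC AGG — ATG at 30, stop TAA at 51 → 24 nt.
Frame -1: GGC CTG GGA TGC CAA ATC GAT AGT GTA TCT CAT ACC GGC GTT TAC CGC GGT GTT TGG TGC GGC ATT ATT GAT GTA GAA GTA CAC GGG TTA GAT — no ATG→stop ORF.
Frame -2: GCC TGG GAT GCC AAA TCG ATA GTG TAT CTC ATA CCG GCG TTT ACC GCG GTG TTT GGT GCG GCA TTA TTG ATG TAG AAG TAC ACG GGT TAG ATA — ATG at 71, stop TAG at 74 → 6 nt.
Frame -3: CCT GGG ATG CCA AAT CGA TAG TGT ATC TCA TAC CGG CGT TTA CCG CGG TGT TTG GTG CGG CAT TAT TGA TGT AGA AGT ACA CGG GTT AGA — ATG at 9, stop TAG at 21 → 15 nt.
Longest ORF is 24 nt in frame +3 (positions 30–53).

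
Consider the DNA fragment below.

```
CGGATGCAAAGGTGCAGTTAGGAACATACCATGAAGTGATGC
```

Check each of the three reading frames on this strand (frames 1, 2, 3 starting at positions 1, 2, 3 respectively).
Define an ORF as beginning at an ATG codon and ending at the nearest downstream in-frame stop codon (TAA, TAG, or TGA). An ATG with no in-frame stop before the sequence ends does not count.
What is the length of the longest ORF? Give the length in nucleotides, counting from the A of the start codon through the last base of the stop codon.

18

Frame 1: CGG ATG CAA AGG TGC AGT TAG GAA CAT ACC ATG AAG TGA TGC — ATG at 4, stop TAG at 19 → 18 nt; ATG at 31, stop TGA at 37 → 9 nt.
Frame 2: GGA TGC AAA GGT GCA GTT AGG AAC ATA CCA TGA AGT GAT — no ATG→stop ORF.
Frame 3: GAT GCA AAG GTG CAG TTA GGA ACA TAC CAT GAA GTG ATG — no ATG→stop ORF.
Longest: frame 1, positions 4–21, 18 nt = 6 codons = 5 aa. → 18 nucleotides.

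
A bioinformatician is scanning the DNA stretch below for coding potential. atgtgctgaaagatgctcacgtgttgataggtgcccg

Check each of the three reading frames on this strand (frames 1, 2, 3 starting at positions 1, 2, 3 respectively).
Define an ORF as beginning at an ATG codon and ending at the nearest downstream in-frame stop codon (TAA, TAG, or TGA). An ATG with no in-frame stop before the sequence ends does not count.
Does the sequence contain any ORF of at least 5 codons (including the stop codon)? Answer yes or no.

Frame 1: ATG TGC TGA AAG ATG CTC ACG TGT TGA TAG GTG CCC — ATG at 1, stop TGA at 7 → 9 nt; ATG at 13, stop TGA at 25 → 15 nt.
Frame 2: TGT GCT GAA AGA TGC TCA CGT GTT GAT AGG TGC CCG — no ATG→stop ORF.
Frame 3: GTG CTG AAA GAT GCT CAC GTG TTG ATA GGT GCC — no ATG→stop ORF.
Frame 1 has an ORF of 5 codons (positions 13–27) ≥ 5, so yes.

yes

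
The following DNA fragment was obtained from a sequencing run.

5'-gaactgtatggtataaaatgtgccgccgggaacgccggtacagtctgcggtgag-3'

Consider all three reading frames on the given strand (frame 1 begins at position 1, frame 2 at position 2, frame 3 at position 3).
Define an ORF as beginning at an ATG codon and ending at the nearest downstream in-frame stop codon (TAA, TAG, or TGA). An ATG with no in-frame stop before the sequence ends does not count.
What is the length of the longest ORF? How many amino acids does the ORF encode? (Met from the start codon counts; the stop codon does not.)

11

Frame 1: GAA CTG TAT GGT ATA AAA TGT GCC GCC GGG AAC GCC GGT ACA GTC TGC GGT GAG — no ATG→stop ORF.
Frame 2: AAC TGT ATG GTA TAA AAT GTG CCG CCG GGA ACG CCG GTA CAG TCT GCG GTG — ATG at 8, stop TAA at 14 → 9 nt.
Frame 3: ACT GTA TGG TAT AAA ATG TGC CGC CGG GAA CGC CGG TAC AGT CTG CGG TGA — ATG at 18, stop TGA at 51 → 36 nt.
Longest: frame 3, positions 18–53, 36 nt = 12 codons = 11 aa. → 11 amino acids.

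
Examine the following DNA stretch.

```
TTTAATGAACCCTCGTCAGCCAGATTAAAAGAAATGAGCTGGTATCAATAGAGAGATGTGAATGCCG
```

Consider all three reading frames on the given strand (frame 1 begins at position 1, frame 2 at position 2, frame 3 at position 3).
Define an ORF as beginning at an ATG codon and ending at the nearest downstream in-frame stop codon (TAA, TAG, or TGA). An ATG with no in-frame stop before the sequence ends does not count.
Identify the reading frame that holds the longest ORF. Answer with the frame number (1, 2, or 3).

2

Frame 1: TTT AAT GAA CCC TCG TCA GCC AGA TTA AAA GAA ATG AGC TGG TAT CAA TAG AGA GAT GTG AAT GCC — ATG at 34, stop TAG at 49 → 18 nt.
Frame 2: TTA ATG AAC CCT CGT CAG CCA GAT TAA AAG AAA TGA GCT GGT ATC AAT AGA GAG ATG TGA ATG CCG — ATG at 5, stop TAA at 26 → 24 nt; ATG at 56, stop TGA at 59 → 6 nt.
Frame 3: TAA TGA ACC CTC GTC AGC CAG ATT AAA AGA AAT GAG CTG GTA TCA ATA GAG AGA TGT GAA TGC — no ATG→stop ORF.
Longest ORF is 24 nt in frame 2 (positions 5–28).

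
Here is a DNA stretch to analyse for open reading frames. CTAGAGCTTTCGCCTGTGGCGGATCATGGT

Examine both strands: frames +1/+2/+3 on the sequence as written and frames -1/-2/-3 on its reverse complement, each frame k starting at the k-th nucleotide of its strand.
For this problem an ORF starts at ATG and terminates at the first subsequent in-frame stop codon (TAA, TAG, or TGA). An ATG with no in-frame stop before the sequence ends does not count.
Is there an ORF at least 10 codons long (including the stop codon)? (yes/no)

no

Reverse complement (5'→3'): ACCATGATCCGCCACAGGCGAAAGCTCTAG
Frame +1: CTA GAG CTT TCG CCT GTG GCG GAT CAT GGT — no ATG→stop ORF.
Frame +2: TAG AGC TTT CGC CTG TGG CGG ATC ATG — no ATG→stop ORF.
Frame +3: AGA GCT TTC GCC TGT GGC GGA TCA TGG — no ATG→stop ORF.
Frame -1: ACC ATG ATC CGC CAC AGG CGA AAG CTC TAG — ATG at 4, stop TAG at 28 → 27 nt.
Frame -2: CCA TGA TCC GCC ACA GGC GAA AGC TCT — no ATG→stop ORF.
Frame -3: CAT GAT CCG CCA CAG GCG AAA GCT CTA — no ATG→stop ORF.
Largest ORF found is 9 codons < 10, so no.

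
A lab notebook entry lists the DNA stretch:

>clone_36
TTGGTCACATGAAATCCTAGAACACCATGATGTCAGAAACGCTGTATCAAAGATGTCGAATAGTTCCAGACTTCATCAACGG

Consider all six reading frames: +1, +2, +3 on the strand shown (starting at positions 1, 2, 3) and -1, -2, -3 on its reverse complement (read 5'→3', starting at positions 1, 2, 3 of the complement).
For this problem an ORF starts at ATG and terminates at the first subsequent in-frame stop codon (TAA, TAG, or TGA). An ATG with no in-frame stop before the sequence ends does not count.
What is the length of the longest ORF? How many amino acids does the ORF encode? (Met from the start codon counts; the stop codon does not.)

Reverse complement (5'→3'): CCGTTGATGAAGTCTGGAACTATTCGACATCTTTGATACAGCGTTTCTGACATCATGGTGTTCTAGGATTTCATGTGACCAA
Frame +1: TTG GTC ACA TGA AAT CCT AGA ACA CCA TGA TGT CAG AAA CGC TGT ATC AAA GAT GTC GAA TAG TTC CAG ACT TCA TCA ACG — no ATG→stop ORF.
Frame +2: TGG TCA CAT GAA ATC CTA GAA CAC CAT GAT GTC AGA AAC GCT GTA TCA AAG ATG TCG AAT AGT TCC AGA CTT CAT CAA CGG — no ATG→stop ORF.
Frame +3: GGT CAC ATG AAA TCC TAG AAC ACC ATG ATG TCA GAA ACG CTG TAT CAA AGA TGT CGA ATA GTT CCA GAC TTC ATC AAC — ATG at 9, stop TAG at 18 → 12 nt.
Frame -1: CCG TTG ATG AAG TCT GGA ACT ATT CGA CAT CTT TGA TAC AGC GTT TCT GAC ATC ATG GTG TTC TAG GAT TTC ATG TGA CCA — ATG at 7, stop TGA at 34 → 30 nt; ATG at 55, stop TAG at 64 → 12 nt; ATG at 73, stop TGA at 76 → 6 nt.
Frame -2: CGT TGA TGA AGT CTG GAA CTA TTC GAC ATC TTT GAT ACA GCG TTT CTG ACA TCA TGG TGT TCT AGG ATT TCA TGT GAC CAA — no ATG→stop ORF.
Frame -3: GTT GAT GAA GTC TGG AAC TAT TCG ACA TCT TTG ATA CAG CGT TTC TGA CAT CAT GGT GTT CTA GGA TTT CAT GTG ACC — no ATG→stop ORF.
Longest: frame -1, positions 7–36, 30 nt = 10 codons = 9 aa. → 9 amino acids.

9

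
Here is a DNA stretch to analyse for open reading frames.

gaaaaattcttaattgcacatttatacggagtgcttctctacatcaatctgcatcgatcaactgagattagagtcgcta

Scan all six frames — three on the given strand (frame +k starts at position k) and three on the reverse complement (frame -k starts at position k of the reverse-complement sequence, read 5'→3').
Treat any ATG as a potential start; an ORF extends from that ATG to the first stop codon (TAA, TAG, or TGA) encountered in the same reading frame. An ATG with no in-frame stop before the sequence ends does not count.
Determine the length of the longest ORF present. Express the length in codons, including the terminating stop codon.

11

Reverse complement (5'→3'): TAGCGACTCTAATCTCAGTTGATCGATGCAGATTGATGTAGAGAAGCACTCCGTATAAATGTGCAATTAAGAATTTTTC
Frame +1: GAA AAA TTC TTA ATT GCA CAT TTA TAC GGA GTG CTT CTC TAC ATC AAT CTG CAT CGA TCA ACT GAG ATT AGA GTC GCT — no ATG→stop ORF.
Frame +2: AAA AAT TCT TAA TTG CAC ATT TAT ACG GAG TGC TTC TCT ACA TCA ATC TGC ATC GAT CAA CTG AGA TTA GAG TCG CTA — no ATG→stop ORF.
Frame +3: AAA ATT CTT AAT TGC ACA TTT ATA CGG AGT GCT TCT CTA CAT CAA TCT GCA TCG ATC AAC TGA GAT TAG AGT CGC — no ATG→stop ORF.
Frame -1: TAG CGA CTC TAA TCT CAG TTG ATC GAT GCA GAT TGA TGT AGA GAA GCA CTC CGT ATA AAT GTG CAA TTA AGA ATT TTT — no ATG→stop ORF.
Frame -2: AGC GAC TCT AAT CTC AGT TGA TCG ATG CAG ATT GAT GTA GAG AAG CAC TCC GTA TAA ATG TGC AAT TAA GAA TTT TTC — ATG at 26, stop TAA at 56 → 33 nt; ATG at 59, stop TAA at 68 → 12 nt.
Frame -3: GCG ACT CTA ATC TCA GTT GAT CGA TGC AGA TTG ATG TAG AGA AGC ACT CCG TAT AAA TGT GCA ATT AAG AAT TTT — ATG at 36, stop TAG at 39 → 6 nt.
Longest: frame -2, positions 26–58, 33 nt = 11 codons = 10 aa. → 11 codons.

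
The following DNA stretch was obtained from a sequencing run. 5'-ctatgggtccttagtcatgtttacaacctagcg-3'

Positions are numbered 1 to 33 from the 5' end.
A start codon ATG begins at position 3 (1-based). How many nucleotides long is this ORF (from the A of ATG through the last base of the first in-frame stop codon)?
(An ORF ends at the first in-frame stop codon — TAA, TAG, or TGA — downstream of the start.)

Codons from position 3: ATG (3–5), GGT (6–8), CCT (9–11), TAG (12–14).
TAG is the first in-frame stop; ORF spans 3–14, 12 nucleotides.

12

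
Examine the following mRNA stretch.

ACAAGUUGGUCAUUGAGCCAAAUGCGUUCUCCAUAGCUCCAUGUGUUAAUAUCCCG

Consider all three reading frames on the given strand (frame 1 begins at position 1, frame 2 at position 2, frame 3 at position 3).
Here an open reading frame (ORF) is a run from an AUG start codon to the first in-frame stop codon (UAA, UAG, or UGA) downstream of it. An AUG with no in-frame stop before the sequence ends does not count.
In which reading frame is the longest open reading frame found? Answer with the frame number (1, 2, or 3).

Frame 1: ACA AGU UGG UCA UUG AGC CAA AUG CGU UCU CCA UAG CUC CAU GUG UUA AUA UCC — AUG at 22, stop UAG at 34 → 15 nt.
Frame 2: CAA GUU GGU CAU UGA GCC AAA UGC GUU CUC CAU AGC UCC AUG UGU UAA UAU CCC — AUG at 41, stop UAA at 47 → 9 nt.
Frame 3: AAG UUG GUC AUU GAG CCA AAU GCG UUC UCC AUA GCU CCA UGU GUU AAU AUC CCG — no AUG→stop ORF.
Longest ORF is 15 nt in frame 1 (positions 22–36).

1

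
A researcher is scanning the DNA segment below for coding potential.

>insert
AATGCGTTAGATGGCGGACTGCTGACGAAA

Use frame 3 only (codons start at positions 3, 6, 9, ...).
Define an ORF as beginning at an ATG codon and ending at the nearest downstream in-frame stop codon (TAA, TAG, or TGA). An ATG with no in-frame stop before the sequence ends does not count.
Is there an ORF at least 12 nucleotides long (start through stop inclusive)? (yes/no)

no

Frame 3: TGC GTT AGA TGG CGG ACT GCT GAC GAA — no ATG→stop ORF.
Largest ORF found is 0 nucleotides < 12, so no.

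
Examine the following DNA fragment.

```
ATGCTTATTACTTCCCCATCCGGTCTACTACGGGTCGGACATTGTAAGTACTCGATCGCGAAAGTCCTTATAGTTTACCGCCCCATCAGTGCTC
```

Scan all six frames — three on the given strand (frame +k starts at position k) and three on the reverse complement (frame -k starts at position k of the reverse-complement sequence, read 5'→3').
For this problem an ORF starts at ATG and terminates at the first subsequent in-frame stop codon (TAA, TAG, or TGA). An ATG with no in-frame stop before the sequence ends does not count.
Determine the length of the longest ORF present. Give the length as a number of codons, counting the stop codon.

Reverse complement (5'→3'): GAGCACTGATGGGGCGGTAAACTATAAGGACTTTCGCGATCGAGTACTTACAATGTCCGACCCGTAGTAGACCGGATGGGGAAGTAATAAGCAT
Frame +1: ATG CTT ATT ACT TCC CCA TCC GGT CTA CTA CGG GTC GGA CAT TGT AAG TAC TCG ATC GCG AAA GTC CTT ATA GTT TAC CGC CCC ATC AGT GCT — no ATG→stop ORF.
Frame +2: TGC TTA TTA CTT CCC CAT CCG GTC TAC TAC GGG TCG GAC ATT GTA AGT ACT CGA TCG CGA AAG TCC TTA TAG TTT ACC GCC CCA TCA GTG CTC — no ATG→stop ORF.
Frame +3: GCT TAT TAC TTC CCC ATC CGG TCT ACT ACG GGT CGG ACA TTG TAA GTA CTC GAT CGC GAA AGT CCT TAT AGT TTA CCG CCC CAT CAG TGC — no ATG→stop ORF.
Frame -1: GAG CAC TGA TGG GGC GGT AAA CTA TAA GGA CTT TCG CGA TCG AGT ACT TAC AAT GTC CGA CCC GTA GTA GAC CGG ATG GGG AAG TAA TAA GCA — ATG at 76, stop TAA at 85 → 12 nt.
Frame -2: AGC ACT GAT GGG GCG GTA AAC TAT AAG GAC TTT CGC GAT CGA GTA CTT ACA ATG TCC GAC CCG TAG TAG ACC GGA TGG GGA AGT AAT AAG CAT — ATG at 53, stop TAG at 65 → 15 nt.
Frame -3: GCA CTG ATG GGG CGG TAA ACT ATA AGG ACT TTC GCG ATC GAG TAC TTA CAA TGT CCG ACC CGT AGT AGA CCG GAT GGG GAA GTA ATA AGC — ATG at 9, stop TAA at 18 → 12 nt.
Longest: frame -2, positions 53–67, 15 nt = 5 codons = 4 aa. → 5 codons.

5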